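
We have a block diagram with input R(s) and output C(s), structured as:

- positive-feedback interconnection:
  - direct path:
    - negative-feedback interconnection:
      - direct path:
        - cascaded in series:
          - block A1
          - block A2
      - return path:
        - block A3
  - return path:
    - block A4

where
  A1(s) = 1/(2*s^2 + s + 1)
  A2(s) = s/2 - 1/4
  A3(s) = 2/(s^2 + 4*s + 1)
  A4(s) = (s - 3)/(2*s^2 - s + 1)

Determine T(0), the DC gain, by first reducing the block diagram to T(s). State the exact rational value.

Reducing step by step:

Step 1 - cascade A1, A2, giving (2*s - 1)/(8*s^2 + 4*s + 4)
Step 2 - reduce the feedback loop with forward (A1*A2) and return A3, giving (2*s^3 + 7*s^2 - 2*s - 1)/(8*s^4 + 36*s^3 + 28*s^2 + 24*s + 2)
Step 3 - feedback reduction of [(A1*A2)/(1+(A1*A2)*A3)], A4, giving (4*s^5 + 12*s^4 - 9*s^3 + 7*s^2 - s - 1)/(16*s^6 + 64*s^5 + 26*s^4 + 55*s^3 + 31*s^2 + 17*s - 1)
The step-3 result is T(s). Setting s = 0: T(0) = -1/(-1) = 1.

Answer: 1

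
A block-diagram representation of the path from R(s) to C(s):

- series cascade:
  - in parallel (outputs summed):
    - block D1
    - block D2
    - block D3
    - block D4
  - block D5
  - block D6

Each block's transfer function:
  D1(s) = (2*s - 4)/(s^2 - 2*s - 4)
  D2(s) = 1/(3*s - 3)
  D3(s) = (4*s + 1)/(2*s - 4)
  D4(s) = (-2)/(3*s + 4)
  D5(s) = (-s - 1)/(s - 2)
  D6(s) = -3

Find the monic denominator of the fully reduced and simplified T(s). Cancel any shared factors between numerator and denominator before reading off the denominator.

[1] add D1, D2, D3, D4 (parallel), giving (36*s^5 - 21*s^4 - 319*s^3 - 38*s^2 + 396*s + 16)/(18*s^5 - 66*s^4 - 48*s^3 + 240*s^2 + 48*s - 192)
[2] multiply (D1+D2+D3+D4), D5, D6 (series), giving (36*s^6 + 15*s^5 - 340*s^4 - 357*s^3 + 358*s^2 + 412*s + 16)/(6*s^6 - 34*s^5 + 28*s^4 + 112*s^3 - 144*s^2 - 96*s + 128)
T(s) is the step-2 result (common factors already cancelled). Leading coefficient of the denominator: 6. Divide through by 6 for the monic polynomial.

Answer: s^6 - 17*s^5/3 + 14*s^4/3 + 56*s^3/3 - 24*s^2 - 16*s + 64/3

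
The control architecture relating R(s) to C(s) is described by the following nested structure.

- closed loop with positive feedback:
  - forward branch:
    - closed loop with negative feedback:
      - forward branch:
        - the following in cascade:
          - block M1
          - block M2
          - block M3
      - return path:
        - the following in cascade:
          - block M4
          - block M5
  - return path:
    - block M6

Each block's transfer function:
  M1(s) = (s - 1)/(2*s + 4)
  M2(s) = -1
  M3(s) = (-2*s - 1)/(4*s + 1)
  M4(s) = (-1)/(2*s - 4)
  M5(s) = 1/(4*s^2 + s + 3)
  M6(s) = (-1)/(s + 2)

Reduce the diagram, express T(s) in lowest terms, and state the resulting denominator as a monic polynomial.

1. cascade M1, M2, M3, giving (2*s^2 - s - 1)/(8*s^2 + 18*s + 4)
2. reduce the series chain M4, M5, giving (-1)/(8*s^3 - 14*s^2 + 2*s - 12)
3. apply the feedback formula to (M1*M2*M3), (M4*M5), giving (16*s^5 - 36*s^4 + 10*s^3 - 12*s^2 + 10*s + 12)/(64*s^5 + 32*s^4 - 204*s^3 - 118*s^2 - 207*s - 47)
4. feedback reduction of [(M1*M2*M3)/(1+(M1*M2*M3)*(M4*M5))], M6, giving (16*s^6 - 4*s^5 - 62*s^4 + 8*s^3 - 14*s^2 + 32*s + 24)/(64*s^6 + 176*s^5 - 176*s^4 - 516*s^3 - 455*s^2 - 451*s - 82)
Step 4 gives the fully reduced T(s), with no common factor left to cancel. The denominator's leading coefficient is 64, so divide each of its coefficients by 64 to get the monic form.

Answer: s^6 + 11*s^5/4 - 11*s^4/4 - 129*s^3/16 - 455*s^2/64 - 451*s/64 - 41/32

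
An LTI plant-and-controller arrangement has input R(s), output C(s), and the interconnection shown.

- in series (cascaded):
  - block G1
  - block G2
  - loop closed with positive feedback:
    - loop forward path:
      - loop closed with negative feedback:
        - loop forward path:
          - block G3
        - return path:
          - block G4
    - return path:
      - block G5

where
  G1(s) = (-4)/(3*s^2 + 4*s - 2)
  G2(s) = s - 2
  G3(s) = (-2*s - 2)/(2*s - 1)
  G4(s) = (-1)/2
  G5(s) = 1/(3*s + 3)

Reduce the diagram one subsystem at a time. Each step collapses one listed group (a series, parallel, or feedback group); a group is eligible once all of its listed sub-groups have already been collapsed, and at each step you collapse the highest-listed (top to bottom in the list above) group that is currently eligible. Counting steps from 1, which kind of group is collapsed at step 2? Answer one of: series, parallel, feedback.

Answer: feedback

Working:
Step 1 - apply the feedback formula to G3, G4
Step 2 - apply the feedback formula to [G3/(1+G3*G4)], G5
Step 3 - reduce the series chain G1, G2, [[G3/(1+G3*G4)]/(1-[G3/(1+G3*G4)]*G5)]
The group at step 2 is a feedback group.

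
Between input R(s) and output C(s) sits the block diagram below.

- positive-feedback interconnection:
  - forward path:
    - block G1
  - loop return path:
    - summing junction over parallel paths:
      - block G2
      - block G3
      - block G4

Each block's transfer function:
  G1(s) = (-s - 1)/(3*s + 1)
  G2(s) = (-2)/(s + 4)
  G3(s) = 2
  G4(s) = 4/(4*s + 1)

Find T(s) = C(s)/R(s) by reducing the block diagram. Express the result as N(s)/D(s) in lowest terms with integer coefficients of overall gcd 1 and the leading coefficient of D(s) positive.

The answer is (-4*s^3 - 21*s^2 - 21*s - 4)/(20*s^3 + 93*s^2 + 81*s + 26).

Reasoning:
Step 1. sum the parallel branches G2, G3, G4 gives (8*s^2 + 30*s + 22)/(4*s^2 + 17*s + 4)
Step 2. feedback reduction of G1, (G2+G3+G4); the result is T(s) itself (integer coefficients, no common factor, positive leading denominator coefficient)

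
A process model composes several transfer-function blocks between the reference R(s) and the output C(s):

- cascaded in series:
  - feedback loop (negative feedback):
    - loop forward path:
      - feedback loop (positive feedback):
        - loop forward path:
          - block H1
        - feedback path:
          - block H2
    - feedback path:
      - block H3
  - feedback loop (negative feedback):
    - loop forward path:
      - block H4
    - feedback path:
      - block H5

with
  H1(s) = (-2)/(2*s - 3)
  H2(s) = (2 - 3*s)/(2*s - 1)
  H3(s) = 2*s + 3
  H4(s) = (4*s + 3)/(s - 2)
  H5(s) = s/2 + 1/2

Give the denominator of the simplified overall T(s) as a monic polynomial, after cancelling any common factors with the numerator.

1. collapse the loop (H1 forward, H2 return): (2 - 4*s)/(4*s^2 - 14*s + 7)
2. reduce the feedback loop with forward [H1/(1-H1*H2)] and return H3: (4*s - 2)/(4*s^2 + 22*s - 13)
3. feedback reduction of H4, H5: (8*s + 6)/(4*s^2 + 9*s - 1)
4. reduce the series chain [[H1/(1-H1*H2)]/(1+[H1/(1-H1*H2)]*H3)], [H4/(1+H4*H5)]: (32*s^2 + 8*s - 12)/(16*s^4 + 124*s^3 + 142*s^2 - 139*s + 13)
No further cancellation is possible in the step-4 result, so that is T(s). Its denominator becomes monic after dividing by the leading coefficient 16.

Final answer: s^4 + 31*s^3/4 + 71*s^2/8 - 139*s/16 + 13/16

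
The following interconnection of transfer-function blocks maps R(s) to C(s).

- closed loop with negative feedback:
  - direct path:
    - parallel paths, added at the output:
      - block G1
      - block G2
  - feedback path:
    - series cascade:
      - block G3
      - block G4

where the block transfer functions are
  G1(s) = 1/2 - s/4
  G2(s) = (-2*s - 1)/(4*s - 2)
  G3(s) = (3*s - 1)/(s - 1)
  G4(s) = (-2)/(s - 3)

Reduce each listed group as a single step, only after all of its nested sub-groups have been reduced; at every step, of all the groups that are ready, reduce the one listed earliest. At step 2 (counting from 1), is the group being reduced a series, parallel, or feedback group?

(1) sum the parallel branches G1, G2
(2) series reduction of G3, G4
(3) close the feedback loop around (G1+G2), (G3*G4)
At step 2 the group reduced is series.

Therefore the answer is series.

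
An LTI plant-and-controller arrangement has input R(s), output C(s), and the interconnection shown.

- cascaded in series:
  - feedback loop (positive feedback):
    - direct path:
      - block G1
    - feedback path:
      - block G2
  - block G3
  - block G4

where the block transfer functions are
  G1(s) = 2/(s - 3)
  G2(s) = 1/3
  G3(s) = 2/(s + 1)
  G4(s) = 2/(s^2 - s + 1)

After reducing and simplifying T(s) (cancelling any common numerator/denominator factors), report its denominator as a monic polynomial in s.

Reducing step by step:

[1] reduce the feedback loop with forward G1 and return G2: 6/(3*s - 11)
[2] multiply [G1/(1-G1*G2)], G3, G4 (series): 24/(3*s^4 - 11*s^3 + 3*s - 11)
T(s) is the step-2 result (common factors already cancelled). Leading coefficient of the denominator: 3. Divide through by 3 for the monic polynomial.

Answer: s^4 - 11*s^3/3 + s - 11/3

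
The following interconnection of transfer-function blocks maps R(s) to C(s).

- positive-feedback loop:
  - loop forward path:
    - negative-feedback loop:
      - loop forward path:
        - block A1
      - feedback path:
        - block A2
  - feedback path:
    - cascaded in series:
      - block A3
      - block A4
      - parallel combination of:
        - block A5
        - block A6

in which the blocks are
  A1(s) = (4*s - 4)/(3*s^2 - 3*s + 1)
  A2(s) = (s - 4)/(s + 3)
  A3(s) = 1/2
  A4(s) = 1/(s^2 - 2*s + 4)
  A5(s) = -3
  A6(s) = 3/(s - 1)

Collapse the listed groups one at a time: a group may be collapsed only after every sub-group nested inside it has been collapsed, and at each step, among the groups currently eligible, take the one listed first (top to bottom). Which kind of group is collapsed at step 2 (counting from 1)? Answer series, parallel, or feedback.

The answer is parallel.

Reasoning:
Step 1. collapse the loop (A1 forward, A2 return)
Step 2. combine A5, A6 in parallel
Step 3. cascade A3, A4, (A5+A6)
Step 4. collapse the loop ([A1/(1+A1*A2)] forward, (A3*A4*(A5+A6)) return)
Step 2: parallel.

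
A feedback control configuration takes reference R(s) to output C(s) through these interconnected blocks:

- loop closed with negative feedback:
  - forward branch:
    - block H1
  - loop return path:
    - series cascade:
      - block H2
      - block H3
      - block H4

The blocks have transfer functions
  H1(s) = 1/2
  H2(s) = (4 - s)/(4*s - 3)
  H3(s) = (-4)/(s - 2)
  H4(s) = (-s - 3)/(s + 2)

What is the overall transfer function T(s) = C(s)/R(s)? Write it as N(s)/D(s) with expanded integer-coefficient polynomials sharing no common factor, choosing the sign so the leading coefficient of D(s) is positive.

Step 1: combine H2, H3, H4 in series gives (-4*s^2 + 4*s + 48)/(4*s^3 - 3*s^2 - 16*s + 12)
Step 2: feedback reduction of H1, (H2*H3*H4): this yields T(s), and no further normalization is needed

Final answer: (4*s^3 - 3*s^2 - 16*s + 12)/(8*s^3 - 10*s^2 - 28*s + 72)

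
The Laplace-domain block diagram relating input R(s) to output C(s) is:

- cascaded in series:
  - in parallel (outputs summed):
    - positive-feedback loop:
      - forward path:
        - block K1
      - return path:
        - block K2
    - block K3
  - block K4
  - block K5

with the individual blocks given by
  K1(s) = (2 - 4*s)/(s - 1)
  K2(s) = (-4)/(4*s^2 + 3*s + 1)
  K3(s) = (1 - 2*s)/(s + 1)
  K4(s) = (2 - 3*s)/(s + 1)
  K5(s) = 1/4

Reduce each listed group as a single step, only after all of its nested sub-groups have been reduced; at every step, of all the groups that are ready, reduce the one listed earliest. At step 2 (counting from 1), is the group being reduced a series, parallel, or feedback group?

Step 1: feedback reduction of K1, K2
Step 2: add [K1/(1-K1*K2)], K3 (parallel)
Step 3: cascade ([K1/(1-K1*K2)]+K3), K4, K5
So the answer for step 2 is parallel.

Final answer: parallel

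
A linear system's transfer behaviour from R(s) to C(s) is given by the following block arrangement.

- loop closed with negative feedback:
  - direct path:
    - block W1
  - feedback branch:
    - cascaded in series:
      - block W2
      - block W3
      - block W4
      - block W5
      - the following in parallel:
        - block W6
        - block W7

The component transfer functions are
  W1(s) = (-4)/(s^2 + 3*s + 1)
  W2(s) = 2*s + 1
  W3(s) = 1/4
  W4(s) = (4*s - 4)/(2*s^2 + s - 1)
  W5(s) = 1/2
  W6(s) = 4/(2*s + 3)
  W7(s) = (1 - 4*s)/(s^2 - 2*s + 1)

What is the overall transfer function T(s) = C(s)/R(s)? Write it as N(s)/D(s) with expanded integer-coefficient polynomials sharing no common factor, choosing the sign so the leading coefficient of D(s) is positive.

Reducing step by step:

(1) sum the parallel branches W6, W7: (-4*s^2 - 18*s + 7)/(2*s^3 - s^2 - 4*s + 3)
(2) multiply W2, W3, W4, W5, (W6+W7) (series): (-8*s^3 - 40*s^2 - 4*s + 7)/(8*s^4 + 8*s^3 - 14*s^2 - 8*s + 6)
(3) close the feedback loop around W1, (W2*W3*W4*W5*(W6+W7)) - this is the overall T(s), already in the required normalized form

Answer: (-16*s^4 - 16*s^3 + 28*s^2 + 16*s - 12)/(4*s^6 + 16*s^5 + 9*s^4 - 5*s^3 + 64*s^2 + 13*s - 11)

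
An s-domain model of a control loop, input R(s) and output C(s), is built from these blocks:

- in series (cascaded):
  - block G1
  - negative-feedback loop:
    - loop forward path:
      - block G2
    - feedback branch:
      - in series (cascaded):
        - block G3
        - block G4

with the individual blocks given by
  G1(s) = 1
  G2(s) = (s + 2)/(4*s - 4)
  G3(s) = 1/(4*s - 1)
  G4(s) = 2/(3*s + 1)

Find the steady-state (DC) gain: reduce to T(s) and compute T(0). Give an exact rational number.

First reduce the diagram to T(s).

Step 1 - combine G3, G4 in series -> 2/(12*s^2 + s - 1)
Step 2 - feedback reduction of G2, (G3*G4) -> (12*s^3 + 25*s^2 + s - 2)/(48*s^3 - 44*s^2 - 6*s + 8)
Step 3 - combine G1, [G2/(1+G2*(G3*G4))] in series -> (12*s^3 + 25*s^2 + s - 2)/(48*s^3 - 44*s^2 - 6*s + 8)
Evaluating the step-3 result (the overall T(s)) at s = 0 gives T(0) = -2/8 = -1/4.

Answer: -1/4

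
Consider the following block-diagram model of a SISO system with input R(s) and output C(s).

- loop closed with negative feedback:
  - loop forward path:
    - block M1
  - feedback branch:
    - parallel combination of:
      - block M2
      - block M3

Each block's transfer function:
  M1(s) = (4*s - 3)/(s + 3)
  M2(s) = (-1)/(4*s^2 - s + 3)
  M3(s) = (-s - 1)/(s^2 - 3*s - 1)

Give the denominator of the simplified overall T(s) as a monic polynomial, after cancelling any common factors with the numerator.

Step 1: sum the parallel branches M2, M3 gives (-4*s^3 - 4*s^2 + s - 2)/(4*s^4 - 13*s^3 + 2*s^2 - 8*s - 3)
Step 2: close the feedback loop around M1, (M2+M3) gives (16*s^5 - 64*s^4 + 47*s^3 - 38*s^2 + 12*s + 9)/(4*s^5 - 17*s^4 - 41*s^3 + 14*s^2 - 38*s - 3)
The result of step 2 is T(s) in lowest terms. Its denominator has leading coefficient 4; dividing the denominator through by 4 makes it monic.

Answer: s^5 - 17*s^4/4 - 41*s^3/4 + 7*s^2/2 - 19*s/2 - 3/4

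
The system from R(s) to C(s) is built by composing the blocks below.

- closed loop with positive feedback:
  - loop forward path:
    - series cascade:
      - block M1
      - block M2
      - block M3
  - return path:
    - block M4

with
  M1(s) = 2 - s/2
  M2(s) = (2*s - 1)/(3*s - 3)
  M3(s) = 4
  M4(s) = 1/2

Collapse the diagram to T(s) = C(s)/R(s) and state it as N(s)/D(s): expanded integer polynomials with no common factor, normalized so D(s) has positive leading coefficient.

The answer is (-4*s^2 + 18*s - 8)/(2*s^2 - 6*s + 1).

Reasoning:
(1) cascade M1, M2, M3, giving (-4*s^2 + 18*s - 8)/(3*s - 3)
(2) collapse the loop ((M1*M2*M3) forward, M4 return); the result is T(s) itself (integer coefficients, no common factor, positive leading denominator coefficient)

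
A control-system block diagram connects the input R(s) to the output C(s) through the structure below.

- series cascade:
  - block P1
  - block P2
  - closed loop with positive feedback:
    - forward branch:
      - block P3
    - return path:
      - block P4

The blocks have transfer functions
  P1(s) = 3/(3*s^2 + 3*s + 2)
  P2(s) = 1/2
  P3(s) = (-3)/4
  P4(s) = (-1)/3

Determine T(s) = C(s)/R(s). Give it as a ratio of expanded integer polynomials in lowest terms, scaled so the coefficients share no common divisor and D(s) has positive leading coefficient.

Step 1 - feedback reduction of P3, P4 = -1
Step 2 - series reduction of P1, P2, [P3/(1-P3*P4)], giving the overall T(s)

Answer: (-3)/(6*s^2 + 6*s + 4)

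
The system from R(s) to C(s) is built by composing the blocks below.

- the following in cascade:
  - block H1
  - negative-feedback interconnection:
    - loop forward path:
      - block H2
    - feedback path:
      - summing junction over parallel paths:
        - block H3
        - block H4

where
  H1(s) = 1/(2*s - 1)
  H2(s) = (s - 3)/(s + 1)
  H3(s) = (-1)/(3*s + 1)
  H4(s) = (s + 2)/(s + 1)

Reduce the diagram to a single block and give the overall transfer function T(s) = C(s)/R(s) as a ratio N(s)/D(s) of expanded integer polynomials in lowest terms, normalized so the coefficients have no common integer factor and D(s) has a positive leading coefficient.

Step 1: combine H3, H4 in parallel: (3*s^2 + 6*s + 1)/(3*s^2 + 4*s + 1)
Step 2: close the feedback loop around H2, (H3+H4): (3*s^3 - 5*s^2 - 11*s - 3)/(6*s^3 + 4*s^2 - 12*s - 2)
Step 3: series reduction of H1, [H2/(1+H2*(H3+H4))], giving the overall T(s)

Therefore the answer is (3*s^3 - 5*s^2 - 11*s - 3)/(12*s^4 + 2*s^3 - 28*s^2 + 8*s + 2).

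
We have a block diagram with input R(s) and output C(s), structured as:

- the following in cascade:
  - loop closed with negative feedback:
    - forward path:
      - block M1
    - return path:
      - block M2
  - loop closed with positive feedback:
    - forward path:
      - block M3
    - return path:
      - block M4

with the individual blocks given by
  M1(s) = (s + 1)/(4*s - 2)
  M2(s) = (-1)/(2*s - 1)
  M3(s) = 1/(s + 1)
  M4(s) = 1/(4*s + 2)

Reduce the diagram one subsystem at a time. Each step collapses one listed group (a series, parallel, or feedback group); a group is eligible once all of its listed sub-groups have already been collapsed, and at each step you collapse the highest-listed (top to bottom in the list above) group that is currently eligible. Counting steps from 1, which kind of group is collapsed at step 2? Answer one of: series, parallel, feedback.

Answer: feedback

Working:
[1] reduce the feedback loop with forward M1 and return M2
[2] collapse the loop (M3 forward, M4 return)
[3] series reduction of [M1/(1+M1*M2)], [M3/(1-M3*M4)]
At step 2 the group reduced is feedback.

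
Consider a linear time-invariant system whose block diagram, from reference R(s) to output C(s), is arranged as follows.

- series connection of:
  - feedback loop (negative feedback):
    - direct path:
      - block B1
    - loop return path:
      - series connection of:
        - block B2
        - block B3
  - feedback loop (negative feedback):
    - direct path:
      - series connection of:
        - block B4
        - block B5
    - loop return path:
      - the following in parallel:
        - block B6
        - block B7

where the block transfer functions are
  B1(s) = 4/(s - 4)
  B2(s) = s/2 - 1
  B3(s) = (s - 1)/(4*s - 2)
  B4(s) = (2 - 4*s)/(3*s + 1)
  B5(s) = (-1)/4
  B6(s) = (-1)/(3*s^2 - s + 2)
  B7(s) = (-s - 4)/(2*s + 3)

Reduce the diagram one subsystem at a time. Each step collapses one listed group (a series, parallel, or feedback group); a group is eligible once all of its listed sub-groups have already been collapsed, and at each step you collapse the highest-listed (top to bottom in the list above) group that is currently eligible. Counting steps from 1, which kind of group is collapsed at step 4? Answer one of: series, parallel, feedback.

Step 1: cascade B2, B3
Step 2: apply the feedback formula to B1, (B2*B3)
Step 3: reduce the series chain B4, B5
Step 4: sum the parallel branches B6, B7
Step 5: apply the feedback formula to (B4*B5), (B6+B7)
Step 6: combine [B1/(1+B1*(B2*B3))], [(B4*B5)/(1+(B4*B5)*(B6+B7))] in series
So the answer for step 4 is parallel.

Hence the answer: parallel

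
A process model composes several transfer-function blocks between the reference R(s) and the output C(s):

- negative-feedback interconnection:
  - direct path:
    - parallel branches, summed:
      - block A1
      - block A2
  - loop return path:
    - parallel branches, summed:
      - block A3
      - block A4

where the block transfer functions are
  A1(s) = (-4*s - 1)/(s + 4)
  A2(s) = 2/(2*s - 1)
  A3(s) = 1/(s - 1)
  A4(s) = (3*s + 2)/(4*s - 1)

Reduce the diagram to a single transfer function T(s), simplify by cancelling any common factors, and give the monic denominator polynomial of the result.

Step 1. parallel reduction of A1, A2, giving (-8*s^2 + 4*s + 9)/(2*s^2 + 7*s - 4)
Step 2. parallel reduction of A3, A4, giving (3*s^2 + 3*s - 3)/(4*s^2 - 5*s + 1)
Step 3. close the feedback loop around (A1+A2), (A3+A4), giving (32*s^4 - 56*s^3 - 8*s^2 + 41*s - 9)/(16*s^4 - 6*s^3 - 14*s^2 - 42*s + 31)
The result of step 3 is T(s) in lowest terms. Its denominator has leading coefficient 16; dividing the denominator through by 16 makes it monic.

Hence the answer: s^4 - 3*s^3/8 - 7*s^2/8 - 21*s/8 + 31/16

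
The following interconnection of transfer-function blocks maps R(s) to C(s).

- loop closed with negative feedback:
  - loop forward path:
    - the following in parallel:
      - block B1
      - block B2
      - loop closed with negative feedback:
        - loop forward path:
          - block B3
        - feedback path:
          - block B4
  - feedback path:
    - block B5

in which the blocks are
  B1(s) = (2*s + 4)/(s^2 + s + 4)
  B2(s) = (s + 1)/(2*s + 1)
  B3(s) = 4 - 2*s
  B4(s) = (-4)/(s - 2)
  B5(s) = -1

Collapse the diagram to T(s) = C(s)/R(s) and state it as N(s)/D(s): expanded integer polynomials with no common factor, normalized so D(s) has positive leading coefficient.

Step 1 - reduce the feedback loop with forward B3 and return B4 gives 4/9 - 2*s/9
Step 2 - reduce the parallel group B1, B2, [B3/(1+B3*B4)] gives (-4*s^4 + 11*s^3 + 48*s^2 + 163*s + 88)/(18*s^3 + 27*s^2 + 81*s + 36)
Step 3 - apply the feedback formula to (B1+B2+[B3/(1+B3*B4)]), B5: this yields T(s), and no further normalization is needed

Answer: (-4*s^4 + 11*s^3 + 48*s^2 + 163*s + 88)/(4*s^4 + 7*s^3 - 21*s^2 - 82*s - 52)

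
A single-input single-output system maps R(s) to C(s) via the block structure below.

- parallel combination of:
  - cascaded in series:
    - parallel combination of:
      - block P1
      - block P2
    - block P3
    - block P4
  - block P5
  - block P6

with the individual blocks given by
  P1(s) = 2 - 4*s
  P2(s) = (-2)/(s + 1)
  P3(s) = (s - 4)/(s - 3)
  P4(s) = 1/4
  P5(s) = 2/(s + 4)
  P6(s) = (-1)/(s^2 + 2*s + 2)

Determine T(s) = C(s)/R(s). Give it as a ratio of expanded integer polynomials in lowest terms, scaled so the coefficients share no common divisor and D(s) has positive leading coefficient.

1. sum the parallel branches P1, P2 -> (-4*s^2 - 2*s)/(s + 1)
2. combine (P1+P2), P3, P4 in series -> (-2*s^3 + 7*s^2 + 4*s)/(2*s^2 - 4*s - 6)
3. combine ((P1+P2)*P3*P4), P5, P6 in parallel - this is the overall T(s), already in the required normalized form

Final answer: (-2*s^6 - 5*s^5 + 30*s^4 + 76*s^3 + 72*s^2 + 14*s)/(2*s^5 + 8*s^4 - 10*s^3 - 60*s^2 - 92*s - 48)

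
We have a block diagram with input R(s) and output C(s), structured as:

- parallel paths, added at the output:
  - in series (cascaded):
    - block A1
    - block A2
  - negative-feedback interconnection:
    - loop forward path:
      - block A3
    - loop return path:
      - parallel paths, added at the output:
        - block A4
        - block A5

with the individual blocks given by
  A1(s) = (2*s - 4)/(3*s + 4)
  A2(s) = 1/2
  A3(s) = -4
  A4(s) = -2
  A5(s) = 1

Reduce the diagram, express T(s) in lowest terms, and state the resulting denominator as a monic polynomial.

1. multiply A1, A2 (series); result (s - 2)/(3*s + 4)
2. combine A4, A5 in parallel; result -1
3. reduce the feedback loop with forward A3 and return (A4+A5); result (-4)/5
4. add (A1*A2), [A3/(1+A3*(A4+A5))] (parallel); result (-7*s - 26)/(15*s + 20)
No further cancellation is possible in the step-4 result, so that is T(s). Its denominator becomes monic after dividing by the leading coefficient 15.

Therefore the answer is s + 4/3.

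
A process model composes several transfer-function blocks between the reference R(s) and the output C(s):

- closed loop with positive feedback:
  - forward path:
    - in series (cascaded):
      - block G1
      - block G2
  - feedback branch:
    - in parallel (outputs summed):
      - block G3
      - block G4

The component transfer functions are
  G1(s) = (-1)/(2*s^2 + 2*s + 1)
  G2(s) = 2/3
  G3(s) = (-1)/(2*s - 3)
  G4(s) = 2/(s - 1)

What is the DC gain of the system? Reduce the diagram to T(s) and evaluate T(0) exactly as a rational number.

Step 1. multiply G1, G2 (series); result (-2)/(6*s^2 + 6*s + 3)
Step 2. parallel reduction of G3, G4; result (3*s - 5)/(2*s^2 - 5*s + 3)
Step 3. close the feedback loop around (G1*G2), (G3+G4); result (-4*s^2 + 10*s - 6)/(12*s^4 - 18*s^3 - 6*s^2 + 9*s - 1)
The step-3 result is T(s). Setting s = 0: T(0) = -6/(-1) = 6.

Hence the answer: 6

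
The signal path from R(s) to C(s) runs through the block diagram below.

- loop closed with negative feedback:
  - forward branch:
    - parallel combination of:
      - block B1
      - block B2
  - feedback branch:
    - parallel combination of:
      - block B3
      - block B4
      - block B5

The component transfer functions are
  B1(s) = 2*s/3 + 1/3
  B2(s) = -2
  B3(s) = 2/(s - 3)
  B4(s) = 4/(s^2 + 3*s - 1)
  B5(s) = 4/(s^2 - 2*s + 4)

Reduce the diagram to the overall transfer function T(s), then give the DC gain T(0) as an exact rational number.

Answer: -15/64

Working:
1. combine B1, B2 in parallel; result 2*s/3 - 5/3
2. combine B3, B4, B5 in parallel; result (2*s^4 + 10*s^3 - 26*s^2 + 28*s - 44)/(s^5 - 2*s^4 - 6*s^3 + 23*s^2 - 46*s + 12)
3. close the feedback loop around (B1+B2), (B3+B4+B5); result (2*s^6 - 9*s^5 - 2*s^4 + 76*s^3 - 207*s^2 + 254*s - 60)/(7*s^5 + 4*s^4 - 120*s^3 + 255*s^2 - 366*s + 256)
Step 3 gives the overall T(s). Then T(0) = -60/256 = -15/64.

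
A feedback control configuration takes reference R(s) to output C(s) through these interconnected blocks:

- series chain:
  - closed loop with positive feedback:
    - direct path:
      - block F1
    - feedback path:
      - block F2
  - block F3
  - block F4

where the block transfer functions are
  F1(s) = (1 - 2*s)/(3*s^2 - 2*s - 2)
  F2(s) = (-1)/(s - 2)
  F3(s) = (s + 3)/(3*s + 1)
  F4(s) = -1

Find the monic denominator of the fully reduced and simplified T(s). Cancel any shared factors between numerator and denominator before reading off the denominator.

[1] apply the feedback formula to F1, F2 = (-2*s^2 + 5*s - 2)/(3*s^3 - 8*s^2 + 5)
[2] reduce the series chain [F1/(1-F1*F2)], F3, F4 = (2*s^3 + s^2 - 13*s + 6)/(9*s^4 - 21*s^3 - 8*s^2 + 15*s + 5)
T(s) is the step-2 result (common factors already cancelled). Leading coefficient of the denominator: 9. Divide through by 9 for the monic polynomial.

Final answer: s^4 - 7*s^3/3 - 8*s^2/9 + 5*s/3 + 5/9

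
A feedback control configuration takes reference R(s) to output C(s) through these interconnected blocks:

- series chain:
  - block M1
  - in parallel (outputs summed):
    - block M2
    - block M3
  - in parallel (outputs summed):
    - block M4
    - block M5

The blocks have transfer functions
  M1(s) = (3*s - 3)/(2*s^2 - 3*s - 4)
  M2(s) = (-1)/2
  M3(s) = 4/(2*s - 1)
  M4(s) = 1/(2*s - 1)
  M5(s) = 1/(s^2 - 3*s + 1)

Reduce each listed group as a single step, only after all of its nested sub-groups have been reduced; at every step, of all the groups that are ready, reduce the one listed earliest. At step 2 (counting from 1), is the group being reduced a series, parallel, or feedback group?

Step 1: sum the parallel branches M2, M3
Step 2: parallel reduction of M4, M5
Step 3: combine M1, (M2+M3), (M4+M5) in series
So the answer for step 2 is parallel.

Final answer: parallel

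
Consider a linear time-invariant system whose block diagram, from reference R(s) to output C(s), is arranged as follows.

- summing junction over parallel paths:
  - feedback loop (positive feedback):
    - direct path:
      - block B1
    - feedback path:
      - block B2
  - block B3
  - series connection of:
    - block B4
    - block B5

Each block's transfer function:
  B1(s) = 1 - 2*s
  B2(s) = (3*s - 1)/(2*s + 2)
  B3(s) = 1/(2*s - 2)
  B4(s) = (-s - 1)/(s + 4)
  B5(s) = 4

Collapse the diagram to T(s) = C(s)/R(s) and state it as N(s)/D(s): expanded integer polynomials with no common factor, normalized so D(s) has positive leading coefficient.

(1) feedback reduction of B1, B2; result (-4*s^2 - 2*s + 2)/(6*s^2 - 3*s + 3)
(2) series reduction of B4, B5; result (-4*s - 4)/(s + 4)
(3) combine [B1/(1-B1*B2)], B3, (B4*B5) in parallel, giving the overall T(s)

Therefore the answer is (-56*s^4 + 2*s^3 + 69*s^2 - 5*s + 20)/(12*s^4 + 30*s^3 - 60*s^2 + 42*s - 24).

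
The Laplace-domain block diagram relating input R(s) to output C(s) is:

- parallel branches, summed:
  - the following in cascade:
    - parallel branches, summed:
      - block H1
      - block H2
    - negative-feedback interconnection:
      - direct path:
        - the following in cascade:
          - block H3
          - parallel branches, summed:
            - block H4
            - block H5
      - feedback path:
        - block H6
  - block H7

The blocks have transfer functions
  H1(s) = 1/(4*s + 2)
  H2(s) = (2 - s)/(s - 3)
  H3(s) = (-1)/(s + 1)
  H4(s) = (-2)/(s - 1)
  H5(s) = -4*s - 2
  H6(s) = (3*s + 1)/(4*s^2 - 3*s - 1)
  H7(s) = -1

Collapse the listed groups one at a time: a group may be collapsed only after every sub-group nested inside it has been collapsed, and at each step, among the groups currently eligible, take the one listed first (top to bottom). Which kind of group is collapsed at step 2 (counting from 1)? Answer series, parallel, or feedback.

The answer is parallel.

Reasoning:
(1) reduce the parallel group H1, H2
(2) sum the parallel branches H4, H5
(3) multiply H3, (H4+H5) (series)
(4) apply the feedback formula to (H3*(H4+H5)), H6
(5) multiply (H1+H2), [(H3*(H4+H5))/(1+(H3*(H4+H5))*H6)] (series)
(6) combine ((H1+H2)*[(H3*(H4+H5))/(1+(H3*(H4+H5))*H6)]), H7 in parallel
Step 2: parallel.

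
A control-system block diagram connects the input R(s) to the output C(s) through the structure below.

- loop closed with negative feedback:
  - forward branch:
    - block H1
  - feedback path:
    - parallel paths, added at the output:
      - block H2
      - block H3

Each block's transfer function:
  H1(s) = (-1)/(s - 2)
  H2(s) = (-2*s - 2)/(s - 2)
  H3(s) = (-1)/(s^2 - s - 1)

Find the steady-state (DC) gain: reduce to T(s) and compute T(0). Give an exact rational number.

The answer is 1/4.

Reasoning:
Step 1. parallel reduction of H2, H3; result (-2*s^3 + 3*s + 4)/(s^3 - 3*s^2 + s + 2)
Step 2. apply the feedback formula to H1, (H2+H3); result (-s^3 + 3*s^2 - s - 2)/(s^4 - 3*s^3 + 7*s^2 - 3*s - 8)
That last expression is T(s); at s = 0 only the constant terms survive, so T(0) = -2/(-8) = 1/4.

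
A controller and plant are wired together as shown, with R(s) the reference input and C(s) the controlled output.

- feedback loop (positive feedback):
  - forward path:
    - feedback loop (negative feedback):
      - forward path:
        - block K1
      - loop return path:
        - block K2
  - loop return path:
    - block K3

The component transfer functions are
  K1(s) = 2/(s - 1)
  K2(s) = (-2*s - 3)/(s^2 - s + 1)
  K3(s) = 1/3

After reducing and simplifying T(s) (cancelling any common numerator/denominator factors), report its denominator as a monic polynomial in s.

Reducing step by step:

Step 1: close the feedback loop around K1, K2: (2*s^2 - 2*s + 2)/(s^3 - 2*s^2 - 2*s - 7)
Step 2: close the feedback loop around [K1/(1+K1*K2)], K3: (6*s^2 - 6*s + 6)/(3*s^3 - 8*s^2 - 4*s - 23)
No further cancellation is possible in the step-2 result, so that is T(s). Its denominator becomes monic after dividing by the leading coefficient 3.

Answer: s^3 - 8*s^2/3 - 4*s/3 - 23/3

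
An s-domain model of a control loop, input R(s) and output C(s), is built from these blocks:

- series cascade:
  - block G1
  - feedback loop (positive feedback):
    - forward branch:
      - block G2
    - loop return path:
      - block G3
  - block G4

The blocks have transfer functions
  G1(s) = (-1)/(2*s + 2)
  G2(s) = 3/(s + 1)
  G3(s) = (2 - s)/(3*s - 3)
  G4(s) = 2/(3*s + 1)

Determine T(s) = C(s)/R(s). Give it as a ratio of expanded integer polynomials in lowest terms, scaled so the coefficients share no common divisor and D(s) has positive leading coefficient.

Step 1 - collapse the loop (G2 forward, G3 return); result (3*s - 3)/(s^2 + s - 3)
Step 2 - series reduction of G1, [G2/(1-G2*G3)], G4; the result is T(s) itself (integer coefficients, no common factor, positive leading denominator coefficient)

Answer: (3 - 3*s)/(3*s^4 + 7*s^3 - 4*s^2 - 11*s - 3)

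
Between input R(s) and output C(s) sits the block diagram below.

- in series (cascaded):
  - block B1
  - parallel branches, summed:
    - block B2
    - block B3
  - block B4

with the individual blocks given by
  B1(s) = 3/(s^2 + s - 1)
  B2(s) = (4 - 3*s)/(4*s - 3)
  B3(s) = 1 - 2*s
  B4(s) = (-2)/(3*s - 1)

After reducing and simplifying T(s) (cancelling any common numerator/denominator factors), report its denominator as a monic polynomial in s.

Step 1 - sum the parallel branches B2, B3 -> (-8*s^2 + 7*s + 1)/(4*s - 3)
Step 2 - cascade B1, (B2+B3), B4 -> (48*s^2 - 42*s - 6)/(12*s^4 - s^3 - 22*s^2 + 16*s - 3)
Step 2 gives the fully reduced T(s), with no common factor left to cancel. The denominator's leading coefficient is 12, so divide each of its coefficients by 12 to get the monic form.

Final answer: s^4 - s^3/12 - 11*s^2/6 + 4*s/3 - 1/4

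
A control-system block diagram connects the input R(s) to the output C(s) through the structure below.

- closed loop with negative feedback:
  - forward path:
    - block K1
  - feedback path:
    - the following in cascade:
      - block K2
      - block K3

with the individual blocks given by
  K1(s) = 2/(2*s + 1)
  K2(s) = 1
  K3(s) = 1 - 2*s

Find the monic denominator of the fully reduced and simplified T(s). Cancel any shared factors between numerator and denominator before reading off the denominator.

(1) reduce the series chain K2, K3, giving 1 - 2*s
(2) close the feedback loop around K1, (K2*K3), giving (-2)/(2*s - 3)
That last expression is T(s), already simplified. Scaling its denominator by 1/2 (the reciprocal of the leading coefficient) yields the monic denominator.

Answer: s - 3/2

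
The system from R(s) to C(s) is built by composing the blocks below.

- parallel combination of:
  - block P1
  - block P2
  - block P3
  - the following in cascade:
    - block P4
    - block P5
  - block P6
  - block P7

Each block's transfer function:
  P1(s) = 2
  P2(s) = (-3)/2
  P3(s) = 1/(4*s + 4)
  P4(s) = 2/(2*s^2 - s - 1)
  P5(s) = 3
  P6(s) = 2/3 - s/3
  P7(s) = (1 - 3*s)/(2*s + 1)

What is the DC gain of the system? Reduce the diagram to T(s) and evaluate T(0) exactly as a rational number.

1. multiply P4, P5 (series) gives 6/(2*s^2 - s - 1)
2. reduce the parallel group P1, P2, P3, (P4*P5), P6, P7 gives (-8*s^4 - 12*s^3 + 40*s^2 + 81*s + 43)/(24*s^3 + 12*s^2 - 24*s - 12)
Evaluating the step-2 result (the overall T(s)) at s = 0 gives T(0) = 43/(-12) = -43/12.

Final answer: -43/12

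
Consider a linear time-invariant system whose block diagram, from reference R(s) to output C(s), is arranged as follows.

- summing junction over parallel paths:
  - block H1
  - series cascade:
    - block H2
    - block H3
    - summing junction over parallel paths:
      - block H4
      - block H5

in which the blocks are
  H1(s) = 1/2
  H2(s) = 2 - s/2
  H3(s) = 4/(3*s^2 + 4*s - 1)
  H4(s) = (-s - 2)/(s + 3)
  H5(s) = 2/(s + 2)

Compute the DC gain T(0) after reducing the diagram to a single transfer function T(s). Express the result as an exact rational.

Answer: -13/6

Working:
Step 1 - combine H4, H5 in parallel; result (-s^2 - 2*s + 2)/(s^2 + 5*s + 6)
Step 2 - cascade H2, H3, (H4+H5); result (2*s^3 - 4*s^2 - 20*s + 16)/(3*s^4 + 19*s^3 + 37*s^2 + 19*s - 6)
Step 3 - parallel reduction of H1, (H2*H3*(H4+H5)); result (3*s^4 + 23*s^3 + 29*s^2 - 21*s + 26)/(6*s^4 + 38*s^3 + 74*s^2 + 38*s - 12)
Step 3 gives the overall T(s). Then T(0) = 26/(-12) = -13/6.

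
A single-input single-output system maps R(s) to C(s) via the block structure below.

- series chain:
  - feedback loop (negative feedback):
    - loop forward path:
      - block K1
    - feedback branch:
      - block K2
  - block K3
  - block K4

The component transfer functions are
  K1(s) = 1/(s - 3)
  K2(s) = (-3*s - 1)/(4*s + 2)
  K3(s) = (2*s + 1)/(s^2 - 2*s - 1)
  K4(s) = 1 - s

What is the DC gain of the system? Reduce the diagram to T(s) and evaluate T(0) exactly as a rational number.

Answer: 2/7

Working:
[1] collapse the loop (K1 forward, K2 return) = (4*s + 2)/(4*s^2 - 13*s - 7)
[2] combine [K1/(1+K1*K2)], K3, K4 in series = (-8*s^3 + 6*s + 2)/(4*s^4 - 21*s^3 + 15*s^2 + 27*s + 7)
DC gain: substitute s = 0 into T(s) from step 2: T(0) = 2/7.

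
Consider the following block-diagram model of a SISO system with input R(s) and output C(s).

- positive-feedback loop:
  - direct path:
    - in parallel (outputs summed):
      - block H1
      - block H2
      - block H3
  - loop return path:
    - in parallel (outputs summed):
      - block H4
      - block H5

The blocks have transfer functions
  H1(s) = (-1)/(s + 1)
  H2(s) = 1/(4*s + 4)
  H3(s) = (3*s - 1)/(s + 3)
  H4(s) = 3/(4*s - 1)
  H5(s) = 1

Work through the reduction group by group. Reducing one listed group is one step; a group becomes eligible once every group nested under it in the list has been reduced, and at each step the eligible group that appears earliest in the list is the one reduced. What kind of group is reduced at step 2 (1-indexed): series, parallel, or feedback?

Step 1: combine H1, H2, H3 in parallel
Step 2: reduce the parallel group H4, H5
Step 3: reduce the feedback loop with forward (H1+H2+H3) and return (H4+H5)
The group at step 2 is a parallel group.

Therefore the answer is parallel.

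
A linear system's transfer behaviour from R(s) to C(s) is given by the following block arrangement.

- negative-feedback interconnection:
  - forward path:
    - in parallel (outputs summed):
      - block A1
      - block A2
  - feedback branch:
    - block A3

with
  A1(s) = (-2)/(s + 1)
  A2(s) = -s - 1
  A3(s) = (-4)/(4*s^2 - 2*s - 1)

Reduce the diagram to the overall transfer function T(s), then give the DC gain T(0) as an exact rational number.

First reduce the diagram to T(s).

Step 1: combine A1, A2 in parallel: (-s^2 - 2*s - 3)/(s + 1)
Step 2: collapse the loop ((A1+A2) forward, A3 return): (-4*s^4 - 6*s^3 - 7*s^2 + 8*s + 3)/(4*s^3 + 6*s^2 + 5*s + 11)
That last expression is T(s); at s = 0 only the constant terms survive, so T(0) = 3/11.

Answer: 3/11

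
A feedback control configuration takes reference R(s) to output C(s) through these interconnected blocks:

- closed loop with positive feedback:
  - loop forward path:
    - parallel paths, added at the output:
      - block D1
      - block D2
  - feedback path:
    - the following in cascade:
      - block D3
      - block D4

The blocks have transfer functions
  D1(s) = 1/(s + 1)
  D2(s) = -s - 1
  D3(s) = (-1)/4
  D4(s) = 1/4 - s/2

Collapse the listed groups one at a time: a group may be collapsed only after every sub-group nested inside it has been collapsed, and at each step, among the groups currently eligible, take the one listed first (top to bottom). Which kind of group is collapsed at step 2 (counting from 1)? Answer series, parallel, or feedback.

Reducing step by step:

(1) sum the parallel branches D1, D2
(2) reduce the series chain D3, D4
(3) feedback reduction of (D1+D2), (D3*D4)
So the answer for step 2 is series.

Answer: series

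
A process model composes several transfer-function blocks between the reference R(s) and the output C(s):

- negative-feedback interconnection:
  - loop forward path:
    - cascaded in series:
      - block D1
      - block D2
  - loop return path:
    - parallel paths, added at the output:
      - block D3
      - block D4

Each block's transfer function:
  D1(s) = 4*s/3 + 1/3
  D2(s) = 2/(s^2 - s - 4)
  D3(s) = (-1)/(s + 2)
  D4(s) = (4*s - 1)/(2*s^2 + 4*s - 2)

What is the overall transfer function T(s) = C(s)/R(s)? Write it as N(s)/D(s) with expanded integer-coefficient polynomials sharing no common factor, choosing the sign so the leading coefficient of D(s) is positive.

First reduce the diagram to T(s).

(1) cascade D1, D2, giving (8*s + 2)/(3*s^2 - 3*s - 12)
(2) sum the parallel branches D3, D4, giving (2*s^2 + 3*s)/(2*s^3 + 8*s^2 + 6*s - 4)
(3) feedback reduction of (D1*D2), (D3+D4); the result is T(s) itself (integer coefficients, no common factor, positive leading denominator coefficient)

Answer: (8*s^4 + 34*s^3 + 32*s^2 - 10*s - 4)/(3*s^5 + 9*s^4 - 7*s^3 - 49*s^2 - 27*s + 24)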